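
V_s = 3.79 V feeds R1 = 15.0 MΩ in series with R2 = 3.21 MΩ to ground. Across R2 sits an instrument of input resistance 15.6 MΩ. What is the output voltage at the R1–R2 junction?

The load sits in parallel with R2, giving an effective lower resistance R2' = R2·R_L/(R2+R_L) = 2.662 MΩ.
Then V_out = V_s · R2'/(R1 + R2') = 3.79 × 2.662/17.66 = 0.5713 V.
(Unloaded it would be 0.668 V; the load pulls it down.)

V_out ≈ 0.571 V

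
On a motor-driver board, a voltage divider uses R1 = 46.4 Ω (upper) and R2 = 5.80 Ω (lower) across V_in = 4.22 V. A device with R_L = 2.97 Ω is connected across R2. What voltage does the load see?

V_out ≈ 0.171 V

R2 ‖ R_L = (5.80 × 2.97)/(5.80 + 2.97) = 1.964 Ω.
Then V_out = V_in · R2'/(R1 + R2') = 4.22 × 1.964/48.36 = 0.1714 V.
(Unloaded it would be 0.469 V; the load pulls it down.)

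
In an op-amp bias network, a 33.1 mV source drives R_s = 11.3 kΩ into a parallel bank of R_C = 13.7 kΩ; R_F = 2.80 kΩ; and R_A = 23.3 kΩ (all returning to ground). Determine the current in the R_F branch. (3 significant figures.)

I ≈ 1.86 µA

Equivalent of the parallel group: R_p = 2.114 kΩ.
Node voltage V_A = V_CC · R_p/(R_s + R_p) = 33.1 × 0.1576 = 5.216 mV.
I(R_F) = V_A / R_F = 5.216/2.80 = 1.863 µA.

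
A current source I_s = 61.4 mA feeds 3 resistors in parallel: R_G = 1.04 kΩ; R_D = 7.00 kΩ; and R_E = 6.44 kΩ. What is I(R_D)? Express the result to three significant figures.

I ≈ 6.96 mA

Conductances: ΣG = 1/1.04 + 1/7.00 + 1/6.44 = 1.260 (1/kΩ).
R_D takes the fraction G_k/ΣG = 0.1429/1.260 = 0.1134, so I = 61.4 × 0.1134 = 6.963 mA.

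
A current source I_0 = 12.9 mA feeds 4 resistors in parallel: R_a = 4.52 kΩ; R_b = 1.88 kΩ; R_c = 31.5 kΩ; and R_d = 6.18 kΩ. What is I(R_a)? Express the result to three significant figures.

I ≈ 3.01 mA

Total conductance ΣG = 1/4.52 + 1/1.88 + 1/31.5 + 1/6.18 = 0.9467 (units of 1/kΩ).
R_a takes the fraction G_k/ΣG = 0.2212/0.9467 = 0.2337, so I = 12.9 × 0.2337 = 3.015 mA.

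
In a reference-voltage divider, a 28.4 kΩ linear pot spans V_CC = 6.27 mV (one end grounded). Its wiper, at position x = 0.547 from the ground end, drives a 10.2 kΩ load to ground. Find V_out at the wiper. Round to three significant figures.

Split the track: R_lower = x·R_p = 15.53 kΩ, R_upper = (1−x)·R_p = 12.87 kΩ.
R_L loads the lower segment: effective lower R = 6.157 kΩ.
V_out = 6.27 × 6.157/(12.87 + 6.157) = 2.029 mV.

V_out ≈ 2.03 mV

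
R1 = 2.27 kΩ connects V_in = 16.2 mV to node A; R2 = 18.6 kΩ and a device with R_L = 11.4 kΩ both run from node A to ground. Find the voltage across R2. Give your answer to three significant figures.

R2 ‖ R_L = (18.6 × 11.4)/(18.6 + 11.4) = 7.068 kΩ.
Voltage divider with the loaded lower leg: V_out = 16.2 × 7.068/(2.27 + 7.068) = 16.2 × 0.7569 = 12.26 mV.

V_out ≈ 12.3 mV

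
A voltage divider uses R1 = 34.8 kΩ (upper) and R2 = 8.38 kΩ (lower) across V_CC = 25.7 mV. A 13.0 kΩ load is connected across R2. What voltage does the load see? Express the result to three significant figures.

R2 ‖ R_L = (8.38 × 13.0)/(8.38 + 13.0) = 5.095 kΩ.
Now apply the divider: V_out = 25.7 × 0.1277 = 3.282 mV.

V_out ≈ 3.28 mV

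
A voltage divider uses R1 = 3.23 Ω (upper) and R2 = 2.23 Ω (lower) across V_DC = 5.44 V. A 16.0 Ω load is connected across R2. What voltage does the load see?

V_out ≈ 2.05 V

R2 ‖ R_L = (2.23 × 16.0)/(2.23 + 16.0) = 1.957 Ω.
Voltage divider with the loaded lower leg: V_out = 5.44 × 1.957/(3.23 + 1.957) = 5.44 × 0.3773 = 2.053 V.
(Unloaded it would be 2.22 V; the load pulls it down.)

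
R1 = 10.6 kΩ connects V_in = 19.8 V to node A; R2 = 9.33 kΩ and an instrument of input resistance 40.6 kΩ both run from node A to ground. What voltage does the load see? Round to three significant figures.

V_out ≈ 8.26 V

The load sits in parallel with R2, giving an effective lower resistance R2' = R2·R_L/(R2+R_L) = 7.587 kΩ.
Voltage divider with the loaded lower leg: V_out = 19.8 × 7.587/(10.6 + 7.587) = 19.8 × 0.4172 = 8.260 V.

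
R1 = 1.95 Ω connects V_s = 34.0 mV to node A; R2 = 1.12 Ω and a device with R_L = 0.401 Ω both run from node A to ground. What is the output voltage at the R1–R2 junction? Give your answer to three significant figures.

R2 ‖ R_L = (1.12 × 0.401)/(1.12 + 0.401) = 0.2953 Ω.
Then V_out = V_s · R2'/(R1 + R2') = 34.0 × 0.2953/2.245 = 4.471 mV.

V_out ≈ 4.47 mV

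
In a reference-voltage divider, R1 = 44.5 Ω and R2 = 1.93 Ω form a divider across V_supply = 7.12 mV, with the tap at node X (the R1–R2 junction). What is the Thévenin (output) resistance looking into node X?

Looking into X with the source shorted: R_th = R1·R2/(R1+R2) = 44.50 × 1.93/46.43 = 1.850 Ω.

R_th ≈ 1.85 Ω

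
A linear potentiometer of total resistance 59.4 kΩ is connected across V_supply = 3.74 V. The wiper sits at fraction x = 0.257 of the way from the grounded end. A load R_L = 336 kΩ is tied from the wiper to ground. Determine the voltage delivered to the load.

The pot divides into 44.13 kΩ above the wiper and 15.27 kΩ below.
Lower segment in parallel with the load: 15.27 ‖ 336 = 14.60 kΩ.
V_out = 3.74 × 14.60/(44.13 + 14.60) = 0.9298 V.

V_out ≈ 0.930 V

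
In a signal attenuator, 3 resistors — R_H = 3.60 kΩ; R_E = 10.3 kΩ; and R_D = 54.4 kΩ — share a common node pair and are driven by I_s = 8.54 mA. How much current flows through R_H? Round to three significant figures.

Conductances: ΣG = 1/3.60 + 1/10.3 + 1/54.4 = 0.3932 (1/kΩ).
By the current-divider rule, I = I_s · G_k/ΣG = 8.54 × 0.7064 = 6.032 mA.

I ≈ 6.03 mA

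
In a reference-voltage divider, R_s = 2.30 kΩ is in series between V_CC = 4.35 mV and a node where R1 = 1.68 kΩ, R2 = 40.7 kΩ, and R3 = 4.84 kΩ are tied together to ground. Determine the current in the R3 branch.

I ≈ 0.310 µA

Equivalent of the parallel group: R_p = 1.210 kΩ.
Node voltage V_A = V_CC · R_p/(R_s + R_p) = 4.35 × 0.3447 = 1.500 mV.
I(R3) = V_A / R3 = 1.500/4.84 = 0.3098 µA.
(Equivalently: I_total = 1.239 µA, then current-divider fraction G_k/ΣG = 0.2500.)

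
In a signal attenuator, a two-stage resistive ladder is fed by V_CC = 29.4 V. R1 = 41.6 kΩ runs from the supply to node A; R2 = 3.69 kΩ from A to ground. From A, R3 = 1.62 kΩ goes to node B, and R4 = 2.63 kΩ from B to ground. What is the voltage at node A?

The second stage (R3 + R4 = 4.250 kΩ) loads node A in parallel with R2.
Effective lower resistance at A: R2 ‖ 4.250 = 1.975 kΩ.
So V_A = 29.4 × 0.04533 = 1.333 V.

V_A ≈ 1.33 V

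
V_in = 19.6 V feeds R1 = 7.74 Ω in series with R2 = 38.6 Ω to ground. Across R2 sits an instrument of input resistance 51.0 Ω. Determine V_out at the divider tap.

V_out ≈ 14.5 V

First combine the lower leg with the load: R2 ‖ R_L = 21.97 Ω.
Voltage divider with the loaded lower leg: V_out = 19.6 × 21.97/(7.74 + 21.97) = 19.6 × 0.7395 = 14.49 V.
(Unloaded it would be 16.3 V; the load pulls it down.)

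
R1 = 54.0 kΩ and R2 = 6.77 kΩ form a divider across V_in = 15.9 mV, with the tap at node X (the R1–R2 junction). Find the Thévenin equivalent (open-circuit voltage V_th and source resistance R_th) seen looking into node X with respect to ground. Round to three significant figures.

V_th ≈ 1.77 mV, R_th ≈ 6.02 kΩ

Open-circuit (no load on X): V_th = V_in · R2/(R1 + R2) = 15.9 × 6.77/(54.00 + 6.77) = 1.771 mV.
Looking into X with the source shorted: R_th = R1·R2/(R1+R2) = 54.00 × 6.77/60.77 = 6.016 kΩ.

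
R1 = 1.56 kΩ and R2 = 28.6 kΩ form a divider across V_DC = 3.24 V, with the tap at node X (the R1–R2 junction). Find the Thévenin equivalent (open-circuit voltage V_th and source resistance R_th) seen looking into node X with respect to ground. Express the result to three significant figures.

V_th ≈ 3.07 V, R_th ≈ 1.48 kΩ

Open-circuit (no load on X): V_th = V_DC · R2/(R1 + R2) = 3.24 × 28.6/(1.560 + 28.6) = 3.072 V.
With V_DC suppressed (replaced by a short), R_th = R1 ‖ R2 = (1.560 × 28.6)/(1.560 + 28.6) = 1.479 kΩ.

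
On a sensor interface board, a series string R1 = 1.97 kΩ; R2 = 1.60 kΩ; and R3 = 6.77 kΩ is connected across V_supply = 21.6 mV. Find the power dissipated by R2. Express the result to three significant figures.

The common current is I = 21.6/10.34 = 2.089 µA.
P(R2) = I²·R2 = (2.089)² × 1.60 = 6.982 nW.

P ≈ 6.98 nW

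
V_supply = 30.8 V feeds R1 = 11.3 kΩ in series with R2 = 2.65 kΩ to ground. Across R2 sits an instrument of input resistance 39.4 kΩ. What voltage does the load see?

V_out ≈ 5.55 V

R2 ‖ R_L = (2.65 × 39.4)/(2.65 + 39.4) = 2.483 kΩ.
Now apply the divider: V_out = 30.8 × 0.1801 = 5.549 V.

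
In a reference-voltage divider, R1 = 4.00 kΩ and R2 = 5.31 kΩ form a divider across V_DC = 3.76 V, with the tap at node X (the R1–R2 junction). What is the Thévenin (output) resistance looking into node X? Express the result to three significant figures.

With V_DC suppressed (replaced by a short), R_th = R1 ‖ R2 = (4.000 × 5.31)/(4.000 + 5.31) = 2.281 kΩ.

R_th ≈ 2.28 kΩ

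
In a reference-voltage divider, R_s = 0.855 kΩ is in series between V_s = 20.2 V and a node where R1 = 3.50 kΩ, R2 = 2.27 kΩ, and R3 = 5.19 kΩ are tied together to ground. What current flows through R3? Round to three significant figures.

Parallel bank: R_p = 1/(1/3.50 + 1/2.27 + 1/5.19) = 1.088 kΩ.
V_A by voltage divider: V_A = 20.2 × 1.088/(0.855 + 1.088) = 11.31 V.
Branch current I = V_A/R3 = 11.31/5.19 = 2.180 mA.

I ≈ 2.18 mA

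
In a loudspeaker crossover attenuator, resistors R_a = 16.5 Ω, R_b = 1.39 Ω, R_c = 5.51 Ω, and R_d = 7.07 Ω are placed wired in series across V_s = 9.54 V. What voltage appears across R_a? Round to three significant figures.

ΣR = 16.5 + 1.39 + 5.51 + 7.07 = 30.47 Ω.
V = V_s · R/ΣR = 9.54 × 0.5415 = 5.166 V.

V ≈ 5.17 V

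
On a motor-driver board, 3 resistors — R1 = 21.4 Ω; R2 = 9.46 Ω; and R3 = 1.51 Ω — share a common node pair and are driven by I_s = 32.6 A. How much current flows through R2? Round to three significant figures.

Total conductance ΣG = 1/21.4 + 1/9.46 + 1/1.51 = 0.8147 (units of 1/Ω).
Current divider: I(R2) = I_s · G_k/ΣG = 32.6 × (0.1057/0.8147) = 32.6 × 0.1298 = 4.230 A.

I ≈ 4.23 A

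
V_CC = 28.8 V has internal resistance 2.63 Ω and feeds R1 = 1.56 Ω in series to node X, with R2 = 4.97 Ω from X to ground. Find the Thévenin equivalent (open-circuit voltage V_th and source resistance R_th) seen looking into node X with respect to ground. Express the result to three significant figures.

V_th ≈ 15.6 V, R_th ≈ 2.27 Ω

R1' = 2.63 + 1.56 = 4.190 Ω (source resistance + R1).
With X open, the divider is unloaded: V_th = 28.8 × 4.97/9.160 = 15.63 V.
Looking into X with the source shorted: R_th = R1'·R2/(R1'+R2) = 4.190 × 4.97/9.160 = 2.273 Ω.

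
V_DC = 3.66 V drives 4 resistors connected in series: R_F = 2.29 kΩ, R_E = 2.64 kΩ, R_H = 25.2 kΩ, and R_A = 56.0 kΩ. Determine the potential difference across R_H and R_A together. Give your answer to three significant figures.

V ≈ 3.45 V

Total series resistance ΣR = 2.29 + 2.64 + 25.2 + 56.0 = 86.13 kΩ.
R_{R_H..R_A} = 25.2 + 56.0 = 81.20 kΩ.
V = V_DC · R/ΣR = 3.66 × 0.9428 = 3.451 V.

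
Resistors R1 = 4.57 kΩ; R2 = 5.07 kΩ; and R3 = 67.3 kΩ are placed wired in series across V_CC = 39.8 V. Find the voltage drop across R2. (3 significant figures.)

V ≈ 2.62 V

Total series resistance ΣR = 4.57 + 5.07 + 67.3 = 76.94 kΩ.
Voltage divider: V = V_CC · (5.070 / 76.94) = 39.8 × 0.06590 = 2.623 V.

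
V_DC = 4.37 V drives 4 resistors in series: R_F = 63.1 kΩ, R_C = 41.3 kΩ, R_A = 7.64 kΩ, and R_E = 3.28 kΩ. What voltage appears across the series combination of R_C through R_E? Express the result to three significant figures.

V ≈ 1.98 V

Series total: ΣR = 63.1 + 41.3 + 7.64 + 3.28 = 115.3 kΩ.
R_{R_C..R_E} = 41.3 + 7.64 + 3.28 = 52.22 kΩ.
V = V_DC · R/ΣR = 4.37 × 0.4528 = 1.979 V.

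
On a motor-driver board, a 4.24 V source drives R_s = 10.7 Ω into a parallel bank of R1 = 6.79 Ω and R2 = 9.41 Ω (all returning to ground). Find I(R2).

I ≈ 0.121 A

Equivalent of the parallel group: R_p = 3.944 Ω.
Node voltage V_A = V_DC · R_p/(R_s + R_p) = 4.24 × 0.2693 = 1.142 V.
I(R2) = V_A / R2 = 1.142/9.41 = 0.1214 A.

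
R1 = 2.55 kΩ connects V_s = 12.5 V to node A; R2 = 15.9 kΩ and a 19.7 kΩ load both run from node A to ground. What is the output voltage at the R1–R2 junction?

V_out ≈ 9.69 V

First combine the lower leg with the load: R2 ‖ R_L = 8.799 kΩ.
Voltage divider with the loaded lower leg: V_out = 12.5 × 8.799/(2.55 + 8.799) = 12.5 × 0.7753 = 9.691 V.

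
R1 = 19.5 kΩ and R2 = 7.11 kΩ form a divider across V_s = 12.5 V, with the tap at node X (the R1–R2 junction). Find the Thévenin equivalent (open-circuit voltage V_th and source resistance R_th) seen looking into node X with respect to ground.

Open-circuit (no load on X): V_th = V_s · R2/(R1 + R2) = 12.5 × 7.11/(19.50 + 7.11) = 3.340 V.
With V_s suppressed (replaced by a short), R_th = R1 ‖ R2 = (19.50 × 7.11)/(19.50 + 7.11) = 5.210 kΩ.

V_th ≈ 3.34 V, R_th ≈ 5.21 kΩ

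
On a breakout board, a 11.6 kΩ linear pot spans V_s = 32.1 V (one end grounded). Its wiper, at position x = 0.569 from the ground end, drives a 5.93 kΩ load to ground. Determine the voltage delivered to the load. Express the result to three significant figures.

Split the track: R_lower = x·R_p = 6.600 kΩ, R_upper = (1−x)·R_p = 5.000 kΩ.
Lower segment in parallel with the load: 6.600 ‖ 5.93 = 3.124 kΩ.
Loaded-divider output: V_out = 32.1 × 0.3845 = 12.34 V.

V_out ≈ 12.3 V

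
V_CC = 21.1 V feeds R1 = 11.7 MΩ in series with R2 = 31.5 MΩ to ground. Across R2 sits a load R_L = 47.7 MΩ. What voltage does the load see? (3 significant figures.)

V_out ≈ 13.1 V

R2 ‖ R_L = (31.5 × 47.7)/(31.5 + 47.7) = 18.97 MΩ.
Now apply the divider: V_out = 21.1 × 0.6185 = 13.05 V.
(Unloaded it would be 15.4 V; the load pulls it down.)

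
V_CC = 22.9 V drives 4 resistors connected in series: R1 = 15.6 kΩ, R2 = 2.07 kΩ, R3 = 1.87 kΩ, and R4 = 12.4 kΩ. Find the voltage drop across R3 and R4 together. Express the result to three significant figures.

Total series resistance ΣR = 15.6 + 2.07 + 1.87 + 12.4 = 31.94 kΩ.
R_{R3..R4} = 1.87 + 12.4 = 14.27 kΩ.
V = V_CC · R/ΣR = 22.9 × 0.4468 = 10.23 V.

V ≈ 10.2 V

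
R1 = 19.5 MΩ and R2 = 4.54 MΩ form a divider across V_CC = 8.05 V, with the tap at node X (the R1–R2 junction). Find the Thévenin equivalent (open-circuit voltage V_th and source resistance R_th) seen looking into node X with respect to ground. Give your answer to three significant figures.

V_th ≈ 1.52 V, R_th ≈ 3.68 MΩ

Open-circuit (no load on X): V_th = V_CC · R2/(R1 + R2) = 8.05 × 4.54/(19.50 + 4.54) = 1.520 V.
Zeroing V_CC shorts the top of R1 to ground, so R_th = R1 ‖ R2 = 3.683 MΩ.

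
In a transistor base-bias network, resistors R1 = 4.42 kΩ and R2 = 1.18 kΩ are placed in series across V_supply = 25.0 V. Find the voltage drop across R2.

V ≈ 5.27 V

ΣR = 4.42 + 1.18 = 5.600 kΩ.
Voltage divider: V = V_supply · (1.180 / 5.600) = 25.0 × 0.2107 = 5.268 V.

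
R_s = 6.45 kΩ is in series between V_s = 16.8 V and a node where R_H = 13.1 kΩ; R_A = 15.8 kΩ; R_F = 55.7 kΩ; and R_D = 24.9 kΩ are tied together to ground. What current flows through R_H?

I ≈ 0.564 mA

Parallel bank: R_p = 1/(1/13.1 + 1/15.8 + 1/55.7 + 1/24.9) = 5.057 kΩ.
Node voltage V_A = V_s · R_p/(R_s + R_p) = 16.8 × 0.4395 = 7.383 V.
Branch current I = V_A/R_H = 7.383/13.1 = 0.5636 mA.
(Check via current divider: I_total = 1.460 mA; share G_k/ΣG = 0.3860 → same result.)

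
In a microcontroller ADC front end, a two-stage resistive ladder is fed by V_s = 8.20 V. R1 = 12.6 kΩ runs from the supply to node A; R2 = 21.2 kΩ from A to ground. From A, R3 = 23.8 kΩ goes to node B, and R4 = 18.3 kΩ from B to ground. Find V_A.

V_A ≈ 4.33 V

Node A sees R2 in parallel with the series input of stage 2, R3 + R4 = 42.10 kΩ.
Effective lower resistance at A: R2 ‖ 42.10 = 14.10 kΩ.
First divider: V_A = V_s · 14.10/(12.6 + 14.10) = 4.330 V.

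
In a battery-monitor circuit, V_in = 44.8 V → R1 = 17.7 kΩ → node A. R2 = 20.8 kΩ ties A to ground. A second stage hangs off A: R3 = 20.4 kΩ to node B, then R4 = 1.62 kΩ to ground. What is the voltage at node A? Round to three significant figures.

V_A ≈ 16.9 V

Looking into the second stage from A: R3 + R4 = 22.02 kΩ appears in parallel with R2.
Effective lower resistance at A: R2 ‖ 22.02 = 10.70 kΩ.
First divider: V_A = V_in · 10.70/(17.7 + 10.70) = 16.88 V.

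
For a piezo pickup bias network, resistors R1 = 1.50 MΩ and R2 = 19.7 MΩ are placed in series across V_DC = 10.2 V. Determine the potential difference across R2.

ΣR = 1.50 + 19.7 = 21.20 MΩ.
By the voltage-divider rule, V = 10.2 × 19.70/21.20 = 9.478 V.

V ≈ 9.48 V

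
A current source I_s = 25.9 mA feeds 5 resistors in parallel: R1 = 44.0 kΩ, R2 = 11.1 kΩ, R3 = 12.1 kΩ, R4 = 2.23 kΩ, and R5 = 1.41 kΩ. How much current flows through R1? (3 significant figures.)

I ≈ 0.435 mA

Conductances: ΣG = 1/44.0 + 1/11.1 + 1/12.1 + 1/2.23 + 1/1.41 = 1.353 (1/kΩ).
By the current-divider rule, I = I_s · G_k/ΣG = 25.9 × 0.01680 = 0.4350 mA.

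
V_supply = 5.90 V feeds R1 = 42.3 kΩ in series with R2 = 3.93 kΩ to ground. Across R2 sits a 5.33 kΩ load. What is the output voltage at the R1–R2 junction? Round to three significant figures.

The load sits in parallel with R2, giving an effective lower resistance R2' = R2·R_L/(R2+R_L) = 2.262 kΩ.
Then V_out = V_supply · R2'/(R1 + R2') = 5.90 × 2.262/44.56 = 0.2995 V.

V_out ≈ 0.299 V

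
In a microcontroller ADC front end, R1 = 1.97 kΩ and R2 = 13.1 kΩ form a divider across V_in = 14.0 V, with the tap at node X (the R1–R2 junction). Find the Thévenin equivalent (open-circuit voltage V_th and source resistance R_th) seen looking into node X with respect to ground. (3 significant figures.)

V_th is the unloaded tap voltage: V_in · R2/(R1+R2) = 14.0 × 0.8693 = 12.17 V.
Zeroing V_in shorts the top of R1 to ground, so R_th = R1 ‖ R2 = 1.712 kΩ.

V_th ≈ 12.2 V, R_th ≈ 1.71 kΩ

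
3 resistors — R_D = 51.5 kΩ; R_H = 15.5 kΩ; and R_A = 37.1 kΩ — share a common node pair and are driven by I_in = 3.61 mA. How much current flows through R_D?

I ≈ 0.632 mA

Total conductance ΣG = 1/51.5 + 1/15.5 + 1/37.1 = 0.1109 (units of 1/kΩ).
R_D takes the fraction G_k/ΣG = 0.01942/0.1109 = 0.1751, so I = 3.61 × 0.1751 = 0.6321 mA.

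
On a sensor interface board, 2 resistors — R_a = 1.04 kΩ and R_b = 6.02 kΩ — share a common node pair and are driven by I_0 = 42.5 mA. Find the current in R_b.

With just two branches, the current splits inversely with resistance.
I(R_b) = 42.5 × 1.04/(1.04 + 6.02) = 42.5 × 0.1473 = 6.261 mA.

I ≈ 6.26 mA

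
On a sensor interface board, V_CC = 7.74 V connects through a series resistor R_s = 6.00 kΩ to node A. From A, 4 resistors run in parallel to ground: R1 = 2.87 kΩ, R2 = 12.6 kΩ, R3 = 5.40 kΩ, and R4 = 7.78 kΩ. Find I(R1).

Parallel bank: R_p = 1/(1/2.87 + 1/12.6 + 1/5.40 + 1/7.78) = 1.349 kΩ.
Node voltage V_A = V_CC · R_p/(R_s + R_p) = 7.74 × 0.1835 = 1.420 V.
I(R1) = V_A / R1 = 1.420/2.87 = 0.4949 mA.

I ≈ 0.495 mA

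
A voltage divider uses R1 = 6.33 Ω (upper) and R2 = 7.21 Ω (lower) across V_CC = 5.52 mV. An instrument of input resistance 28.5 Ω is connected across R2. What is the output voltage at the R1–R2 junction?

V_out ≈ 2.63 mV

First combine the lower leg with the load: R2 ‖ R_L = 5.754 Ω.
Then V_out = V_CC · R2'/(R1 + R2') = 5.52 × 5.754/12.08 = 2.629 mV.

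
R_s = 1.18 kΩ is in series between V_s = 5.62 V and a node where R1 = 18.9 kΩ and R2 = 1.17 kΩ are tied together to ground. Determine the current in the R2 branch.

Parallel bank: R_p = 1/(1/18.9 + 1/1.17) = 1.102 kΩ.
Node voltage V_A = V_s · R_p/(R_s + R_p) = 5.62 × 0.4829 = 2.714 V.
I(R2) = V_A / R2 = 2.714/1.17 = 2.319 mA.

I ≈ 2.32 mA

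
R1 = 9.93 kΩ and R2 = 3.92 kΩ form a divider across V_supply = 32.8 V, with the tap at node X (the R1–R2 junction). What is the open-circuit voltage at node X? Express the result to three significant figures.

With X open, the divider is unloaded: V_th = 32.8 × 3.92/13.85 = 9.283 V.

V_th ≈ 9.28 V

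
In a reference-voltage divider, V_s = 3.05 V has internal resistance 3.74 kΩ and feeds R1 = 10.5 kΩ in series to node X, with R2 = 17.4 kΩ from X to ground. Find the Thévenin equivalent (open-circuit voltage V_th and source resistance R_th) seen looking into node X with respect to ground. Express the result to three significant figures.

R1' = 3.74 + 10.5 = 14.24 kΩ (source resistance + R1).
Open-circuit (no load on X): V_th = V_s · R2/(R1' + R2) = 3.05 × 17.4/(14.24 + 17.4) = 1.677 V.
With V_s suppressed (replaced by a short), R_th = R1' ‖ R2 = (14.24 × 17.4)/(14.24 + 17.4) = 7.831 kΩ.

V_th ≈ 1.68 V, R_th ≈ 7.83 kΩ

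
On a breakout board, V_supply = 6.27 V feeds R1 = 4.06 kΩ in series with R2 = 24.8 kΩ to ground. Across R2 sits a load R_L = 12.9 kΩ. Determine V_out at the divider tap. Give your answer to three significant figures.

V_out ≈ 4.24 V

The load sits in parallel with R2, giving an effective lower resistance R2' = R2·R_L/(R2+R_L) = 8.486 kΩ.
Voltage divider with the loaded lower leg: V_out = 6.27 × 8.486/(4.06 + 8.486) = 6.27 × 0.6764 = 4.241 V.
(Unloaded it would be 5.39 V; the load pulls it down.)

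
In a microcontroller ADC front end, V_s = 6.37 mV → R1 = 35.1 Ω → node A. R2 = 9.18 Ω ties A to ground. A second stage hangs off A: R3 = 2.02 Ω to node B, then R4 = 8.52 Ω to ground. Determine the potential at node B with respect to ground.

Looking into the second stage from A: R3 + R4 = 10.54 Ω appears in parallel with R2.
R2 ‖ (R3+R4) = 4.907 Ω.
First divider: V_A = V_s · 4.907/(35.1 + 4.907) = 0.7812 mV.
Then the unloaded second divider: V_B = V_A × R4/(R3+R4) = 0.7812 × 0.8083 = 0.6315 mV.

V_B ≈ 0.632 mV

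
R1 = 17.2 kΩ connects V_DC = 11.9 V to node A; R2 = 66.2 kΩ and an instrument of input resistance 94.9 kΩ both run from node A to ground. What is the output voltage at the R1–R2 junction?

R2 ‖ R_L = (66.2 × 94.9)/(66.2 + 94.9) = 39.00 kΩ.
Voltage divider with the loaded lower leg: V_out = 11.9 × 39.00/(17.2 + 39.00) = 11.9 × 0.6939 = 8.258 V.
(Unloaded it would be 9.45 V; the load pulls it down.)

V_out ≈ 8.26 V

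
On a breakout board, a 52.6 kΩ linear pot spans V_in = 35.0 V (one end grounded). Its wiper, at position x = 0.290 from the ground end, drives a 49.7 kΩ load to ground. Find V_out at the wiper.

The pot divides into 37.35 kΩ above the wiper and 15.25 kΩ below.
R_L loads the lower segment: effective lower R = 11.67 kΩ.
Then V_out = V_in · 11.67/(37.35 + 11.67) = 8.334 V.

V_out ≈ 8.33 V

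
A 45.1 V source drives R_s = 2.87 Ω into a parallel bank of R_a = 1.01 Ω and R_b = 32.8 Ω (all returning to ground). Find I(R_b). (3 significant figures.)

Combine the parallel branches: R_p = (1/1.01 + 1/32.8)⁻¹ = 0.9798 Ω.
V_A = 45.1 × 0.9798/3.850 = 11.48 V.
Branch current I = V_A/R_b = 11.48/32.8 = 0.3500 A.

I ≈ 0.350 A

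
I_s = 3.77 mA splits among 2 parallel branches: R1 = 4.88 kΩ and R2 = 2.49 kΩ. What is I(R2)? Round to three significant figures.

I ≈ 2.50 mA

With just two branches, the current splits inversely with resistance.
So I = 3.77 × 4.88/7.370 = 2.496 mA.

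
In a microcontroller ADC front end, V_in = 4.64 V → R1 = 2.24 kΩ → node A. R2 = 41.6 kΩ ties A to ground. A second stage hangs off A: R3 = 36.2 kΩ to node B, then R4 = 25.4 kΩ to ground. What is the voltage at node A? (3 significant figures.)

V_A ≈ 4.26 V

The second stage (R3 + R4 = 61.60 kΩ) loads node A in parallel with R2.
Effective lower resistance at A: R2 ‖ 61.60 = 24.83 kΩ.
First divider: V_A = V_in · 24.83/(2.24 + 24.83) = 4.256 V.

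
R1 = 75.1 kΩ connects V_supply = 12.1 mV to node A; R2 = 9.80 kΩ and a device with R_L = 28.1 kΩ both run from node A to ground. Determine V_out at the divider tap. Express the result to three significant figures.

First combine the lower leg with the load: R2 ‖ R_L = 7.266 kΩ.
Now apply the divider: V_out = 12.1 × 0.08822 = 1.067 mV.

V_out ≈ 1.07 mV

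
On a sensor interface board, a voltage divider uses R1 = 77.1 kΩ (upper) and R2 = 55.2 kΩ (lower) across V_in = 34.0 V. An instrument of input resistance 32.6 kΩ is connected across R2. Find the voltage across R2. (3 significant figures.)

V_out ≈ 7.14 V

The load sits in parallel with R2, giving an effective lower resistance R2' = R2·R_L/(R2+R_L) = 20.50 kΩ.
Voltage divider with the loaded lower leg: V_out = 34.0 × 20.50/(77.1 + 20.50) = 34.0 × 0.2100 = 7.140 V.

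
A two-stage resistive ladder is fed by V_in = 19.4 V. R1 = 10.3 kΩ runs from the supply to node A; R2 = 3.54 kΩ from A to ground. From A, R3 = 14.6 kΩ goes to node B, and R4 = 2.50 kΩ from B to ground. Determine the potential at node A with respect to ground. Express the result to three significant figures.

Node A sees R2 in parallel with the series input of stage 2, R3 + R4 = 17.10 kΩ.
R2 ‖ (R3+R4) = 2.933 kΩ.
So V_A = 19.4 × 0.2216 = 4.300 V.

V_A ≈ 4.30 V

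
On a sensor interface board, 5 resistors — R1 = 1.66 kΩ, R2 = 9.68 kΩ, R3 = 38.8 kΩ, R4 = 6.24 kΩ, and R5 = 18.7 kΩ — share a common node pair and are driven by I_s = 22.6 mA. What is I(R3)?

Conductances: ΣG = 1/1.66 + 1/9.68 + 1/38.8 + 1/6.24 + 1/18.7 = 0.9452 (1/kΩ).
By the current-divider rule, I = I_s · G_k/ΣG = 22.6 × 0.02727 = 0.6162 mA.

I ≈ 0.616 mA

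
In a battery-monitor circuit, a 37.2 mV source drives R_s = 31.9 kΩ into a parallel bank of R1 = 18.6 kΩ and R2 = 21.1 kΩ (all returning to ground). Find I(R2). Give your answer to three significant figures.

Parallel bank: R_p = 1/(1/18.6 + 1/21.1) = 9.886 kΩ.
V_A by voltage divider: V_A = 37.2 × 9.886/(31.9 + 9.886) = 8.801 mV.
I(R2) = V_A / R2 = 8.801/21.1 = 0.4171 µA.

I ≈ 0.417 µA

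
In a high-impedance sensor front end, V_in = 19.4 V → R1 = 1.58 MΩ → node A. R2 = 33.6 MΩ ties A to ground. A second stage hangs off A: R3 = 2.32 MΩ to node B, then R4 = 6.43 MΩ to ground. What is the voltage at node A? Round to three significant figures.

The second stage (R3 + R4 = 8.750 MΩ) loads node A in parallel with R2.
R2 ‖ (R3+R4) = 6.942 MΩ.
So V_A = 19.4 × 0.8146 = 15.80 V.

V_A ≈ 15.8 V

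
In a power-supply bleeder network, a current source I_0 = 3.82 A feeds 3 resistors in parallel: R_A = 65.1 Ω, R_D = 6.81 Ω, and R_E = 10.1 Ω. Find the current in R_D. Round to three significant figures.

I ≈ 2.15 A

Total conductance ΣG = 1/65.1 + 1/6.81 + 1/10.1 = 0.2612 (units of 1/Ω).
By the current-divider rule, I = I_0 · G_k/ΣG = 3.82 × 0.5622 = 2.147 A.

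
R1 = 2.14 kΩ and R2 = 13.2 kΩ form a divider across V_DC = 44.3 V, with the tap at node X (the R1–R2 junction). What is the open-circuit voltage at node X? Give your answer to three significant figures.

With X open, the divider is unloaded: V_th = 44.3 × 13.2/15.34 = 38.12 V.

V_th ≈ 38.1 V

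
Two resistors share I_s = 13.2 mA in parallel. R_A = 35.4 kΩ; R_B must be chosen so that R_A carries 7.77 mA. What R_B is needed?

R_B ≈ 50.7 kΩ

The fraction through R_A equals R_B/(R_A+R_B).
7.77/13.2 = R_B/(R_A + R_B) → R_B = R_A · (0.5886)/(1 − 0.5886) = 35.4 × 1.431 = 50.66 kΩ.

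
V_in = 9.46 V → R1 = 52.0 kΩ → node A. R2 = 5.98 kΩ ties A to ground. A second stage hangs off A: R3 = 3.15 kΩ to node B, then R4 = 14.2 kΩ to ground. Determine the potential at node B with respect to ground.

V_B ≈ 0.610 V

Node A sees R2 in parallel with the series input of stage 2, R3 + R4 = 17.35 kΩ.
R2 ‖ (R3+R4) = 4.447 kΩ.
So V_A = 9.46 × 0.07879 = 0.7453 V.
V_B = V_A × 0.8184 = 0.6100 V.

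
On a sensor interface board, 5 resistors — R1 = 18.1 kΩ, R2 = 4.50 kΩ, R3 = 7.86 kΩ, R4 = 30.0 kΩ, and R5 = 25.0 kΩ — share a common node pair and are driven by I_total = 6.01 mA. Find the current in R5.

I ≈ 0.503 mA

Total conductance ΣG = 1/18.1 + 1/4.50 + 1/7.86 + 1/30.0 + 1/25.0 = 0.4780 (units of 1/kΩ).
R5 takes the fraction G_k/ΣG = 0.04000/0.4780 = 0.08368, so I = 6.01 × 0.08368 = 0.5029 mA.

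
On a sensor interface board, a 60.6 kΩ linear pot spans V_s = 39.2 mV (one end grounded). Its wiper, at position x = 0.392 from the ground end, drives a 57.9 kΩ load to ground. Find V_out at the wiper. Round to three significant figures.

Lower segment x·R_p = 23.76 kΩ; upper segment (1−x)·R_p = 36.84 kΩ.
(x·R_p) ‖ R_L = 16.84 kΩ.
Then V_out = V_s · 16.84/(36.84 + 16.84) = 12.30 mV.

V_out ≈ 12.3 mV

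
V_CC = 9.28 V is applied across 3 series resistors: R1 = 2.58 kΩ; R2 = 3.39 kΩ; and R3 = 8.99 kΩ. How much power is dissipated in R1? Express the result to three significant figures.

Series current I = V_CC/ΣR = 9.28/14.96 = 0.6203 mA.
P(R1) = I²·R1 = (0.6203)² × 2.58 = 0.9928 mW.

P ≈ 0.993 mW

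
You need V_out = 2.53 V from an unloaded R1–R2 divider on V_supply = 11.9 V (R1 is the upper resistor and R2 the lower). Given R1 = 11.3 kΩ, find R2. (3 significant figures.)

Required fraction k = V_out/V_supply = 0.2126.
Rearranging, R2 = R1·k/(1−k) = 11.3 × 0.2700 = 3.051 kΩ.

R2 ≈ 3.05 kΩ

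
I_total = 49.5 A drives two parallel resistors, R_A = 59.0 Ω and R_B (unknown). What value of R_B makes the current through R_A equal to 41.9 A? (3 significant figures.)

R_B ≈ 325 Ω

In a two-way split, I_A/I_total = R_B/(R_A + R_B).
With f = 0.8465, R_B = R_A · f/(1−f) = 59.0 × 5.513 = 325.3 Ω.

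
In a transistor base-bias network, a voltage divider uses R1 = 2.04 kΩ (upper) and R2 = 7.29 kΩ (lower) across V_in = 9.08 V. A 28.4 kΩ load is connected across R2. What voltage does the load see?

V_out ≈ 6.72 V

R2 ‖ R_L = (7.29 × 28.4)/(7.29 + 28.4) = 5.801 kΩ.
Voltage divider with the loaded lower leg: V_out = 9.08 × 5.801/(2.04 + 5.801) = 9.08 × 0.7398 = 6.718 V.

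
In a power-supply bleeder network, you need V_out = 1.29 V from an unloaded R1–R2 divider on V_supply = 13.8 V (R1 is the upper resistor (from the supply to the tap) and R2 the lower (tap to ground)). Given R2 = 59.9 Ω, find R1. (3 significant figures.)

R1 ≈ 581 Ω

V_out/V_supply = R2/(R1+R2) = 0.09348.
Rearranging, R1 = R2·(1−k)/k = 59.9 × 9.698 = 580.9 Ω.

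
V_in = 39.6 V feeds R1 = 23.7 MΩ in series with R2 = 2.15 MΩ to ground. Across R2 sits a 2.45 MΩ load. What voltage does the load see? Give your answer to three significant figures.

V_out ≈ 1.83 V

First combine the lower leg with the load: R2 ‖ R_L = 1.145 MΩ.
Now apply the divider: V_out = 39.6 × 0.04609 = 1.825 V.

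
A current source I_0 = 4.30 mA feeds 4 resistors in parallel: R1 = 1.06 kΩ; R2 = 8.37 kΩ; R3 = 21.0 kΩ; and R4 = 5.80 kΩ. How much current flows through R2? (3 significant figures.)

I ≈ 0.400 mA

ΣG = 1/1.06 + 1/8.37 + 1/21.0 + 1/5.80 = 1.283.
Current divider: I(R2) = I_0 · G_k/ΣG = 4.30 × (0.1195/1.283) = 4.30 × 0.09313 = 0.4005 mA.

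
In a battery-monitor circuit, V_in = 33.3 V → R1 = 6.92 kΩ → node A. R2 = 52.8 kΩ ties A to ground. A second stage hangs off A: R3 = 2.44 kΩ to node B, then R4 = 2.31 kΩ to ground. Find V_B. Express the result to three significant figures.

Looking into the second stage from A: R3 + R4 = 4.750 kΩ appears in parallel with R2.
R2 ‖ (R3+R4) = 4.358 kΩ.
First divider: V_A = V_in · 4.358/(6.92 + 4.358) = 12.87 V.
V_B = V_A × 0.4863 = 6.258 V.

V_B ≈ 6.26 V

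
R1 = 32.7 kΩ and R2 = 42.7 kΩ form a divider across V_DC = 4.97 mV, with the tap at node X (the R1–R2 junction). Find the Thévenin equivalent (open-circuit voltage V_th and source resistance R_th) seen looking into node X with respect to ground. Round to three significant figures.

V_th is the unloaded tap voltage: V_DC · R2/(R1+R2) = 4.97 × 0.5663 = 2.815 mV.
With V_DC suppressed (replaced by a short), R_th = R1 ‖ R2 = (32.70 × 42.7)/(32.70 + 42.7) = 18.52 kΩ.

V_th ≈ 2.81 mV, R_th ≈ 18.5 kΩ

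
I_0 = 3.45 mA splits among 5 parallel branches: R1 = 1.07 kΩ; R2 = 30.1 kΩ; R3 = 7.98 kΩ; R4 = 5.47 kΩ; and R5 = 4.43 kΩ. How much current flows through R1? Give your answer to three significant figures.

Total conductance ΣG = 1/1.07 + 1/30.1 + 1/7.98 + 1/5.47 + 1/4.43 = 1.502 (units of 1/kΩ).
R1 takes the fraction G_k/ΣG = 0.9346/1.502 = 0.6224, so I = 3.45 × 0.6224 = 2.147 mA.

I ≈ 2.15 mA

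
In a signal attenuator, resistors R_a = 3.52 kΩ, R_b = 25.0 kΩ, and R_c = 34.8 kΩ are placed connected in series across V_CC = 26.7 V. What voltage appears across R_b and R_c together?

ΣR = 3.52 + 25.0 + 34.8 = 63.32 kΩ.
R_{R_b..R_c} = 25.0 + 34.8 = 59.80 kΩ.
By the voltage-divider rule, V = 26.7 × 59.80/63.32 = 25.22 V.

V ≈ 25.2 V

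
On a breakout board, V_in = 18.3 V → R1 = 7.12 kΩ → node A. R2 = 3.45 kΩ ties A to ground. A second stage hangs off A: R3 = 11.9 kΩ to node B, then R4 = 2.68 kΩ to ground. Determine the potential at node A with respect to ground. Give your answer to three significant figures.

V_A ≈ 5.15 V

Looking into the second stage from A: R3 + R4 = 14.58 kΩ appears in parallel with R2.
Effective lower resistance at A: R2 ‖ 14.58 = 2.790 kΩ.
So V_A = 18.3 × 0.2815 = 5.152 V.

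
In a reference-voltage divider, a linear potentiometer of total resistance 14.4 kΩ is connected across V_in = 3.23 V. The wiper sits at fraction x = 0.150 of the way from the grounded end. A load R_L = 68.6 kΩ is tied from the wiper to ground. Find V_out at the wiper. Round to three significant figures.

V_out ≈ 0.472 V

The pot divides into 12.24 kΩ above the wiper and 2.160 kΩ below.
Lower segment in parallel with the load: 2.160 ‖ 68.6 = 2.094 kΩ.
Then V_out = V_in · 2.094/(12.24 + 2.094) = 0.4719 V.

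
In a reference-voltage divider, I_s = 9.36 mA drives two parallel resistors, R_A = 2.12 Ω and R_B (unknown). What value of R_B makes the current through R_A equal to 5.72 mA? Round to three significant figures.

R_B ≈ 3.33 Ω

Two-branch current divider: I_A = I_s · R_B/(R_A + R_B).
With f = 0.6111, R_B = R_A · f/(1−f) = 2.12 × 1.571 = 3.331 Ω.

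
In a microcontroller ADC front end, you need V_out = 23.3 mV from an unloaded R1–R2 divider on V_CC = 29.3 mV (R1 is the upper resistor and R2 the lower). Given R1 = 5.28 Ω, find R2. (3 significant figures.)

The divider ratio is R2/(R1+R2) = 23.3/29.3 = 0.7952.
So R2 = R1 · V_out/(V_CC − V_out) = 5.28 × 23.3/(29.3 − 23.3) = 5.28 × 3.883 = 20.50 Ω.

R2 ≈ 20.5 Ω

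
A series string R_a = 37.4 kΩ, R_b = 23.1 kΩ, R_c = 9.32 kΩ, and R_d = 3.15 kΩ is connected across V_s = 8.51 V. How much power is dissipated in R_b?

Series current I = V_s/ΣR = 8.51/72.97 = 0.1166 mA.
P = I²R = 0.01360 × 23.1 = 0.3142 mW.

P ≈ 0.314 mW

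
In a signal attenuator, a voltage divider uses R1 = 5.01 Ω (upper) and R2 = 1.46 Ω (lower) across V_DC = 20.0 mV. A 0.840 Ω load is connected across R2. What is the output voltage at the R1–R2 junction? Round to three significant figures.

The load sits in parallel with R2, giving an effective lower resistance R2' = R2·R_L/(R2+R_L) = 0.5332 Ω.
Then V_out = V_DC · R2'/(R1 + R2') = 20.0 × 0.5332/5.543 = 1.924 mV.

V_out ≈ 1.92 mV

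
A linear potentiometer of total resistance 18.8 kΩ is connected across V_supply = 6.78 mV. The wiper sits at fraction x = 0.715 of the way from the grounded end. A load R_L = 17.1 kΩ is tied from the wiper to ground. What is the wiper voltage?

V_out ≈ 3.96 mV

Lower segment x·R_p = 13.44 kΩ; upper segment (1−x)·R_p = 5.358 kΩ.
R_L loads the lower segment: effective lower R = 7.526 kΩ.
V_out = 6.78 × 7.526/(5.358 + 7.526) = 3.960 mV.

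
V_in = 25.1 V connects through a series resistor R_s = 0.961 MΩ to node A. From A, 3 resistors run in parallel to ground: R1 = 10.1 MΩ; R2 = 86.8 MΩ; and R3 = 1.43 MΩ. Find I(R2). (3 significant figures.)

Parallel bank: R_p = 1/(1/10.1 + 1/86.8 + 1/1.43) = 1.235 MΩ.
V_A = 25.1 × 1.235/2.196 = 14.12 V.
I(R2) = V_A / R2 = 14.12/86.8 = 0.1626 µA.

I ≈ 0.163 µA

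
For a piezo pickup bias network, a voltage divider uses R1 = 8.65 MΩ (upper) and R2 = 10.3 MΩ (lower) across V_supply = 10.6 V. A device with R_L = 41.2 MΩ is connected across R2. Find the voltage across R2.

R2 ‖ R_L = (10.3 × 41.2)/(10.3 + 41.2) = 8.240 MΩ.
Voltage divider with the loaded lower leg: V_out = 10.6 × 8.240/(8.65 + 8.240) = 10.6 × 0.4879 = 5.171 V.

V_out ≈ 5.17 V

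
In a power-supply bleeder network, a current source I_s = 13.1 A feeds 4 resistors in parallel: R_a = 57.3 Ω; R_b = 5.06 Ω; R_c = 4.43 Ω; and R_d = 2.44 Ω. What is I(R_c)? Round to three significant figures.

Conductances: ΣG = 1/57.3 + 1/5.06 + 1/4.43 + 1/2.44 = 0.8507 (1/Ω).
R_c takes the fraction G_k/ΣG = 0.2257/0.8507 = 0.2654, so I = 13.1 × 0.2654 = 3.476 A.

I ≈ 3.48 A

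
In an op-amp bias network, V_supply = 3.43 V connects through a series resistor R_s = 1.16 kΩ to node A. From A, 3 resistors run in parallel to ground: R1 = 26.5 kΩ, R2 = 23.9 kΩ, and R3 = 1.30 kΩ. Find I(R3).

Parallel bank: R_p = 1/(1/26.5 + 1/23.9 + 1/1.30) = 1.178 kΩ.
V_A by voltage divider: V_A = 3.43 × 1.178/(1.16 + 1.178) = 1.728 V.
Branch current I = V_A/R3 = 1.728/1.30 = 1.329 mA.

I ≈ 1.33 mA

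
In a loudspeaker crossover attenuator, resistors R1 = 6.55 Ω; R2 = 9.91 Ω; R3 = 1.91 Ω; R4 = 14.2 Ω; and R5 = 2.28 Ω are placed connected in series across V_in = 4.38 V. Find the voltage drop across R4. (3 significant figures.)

Series total: ΣR = 6.55 + 9.91 + 1.91 + 14.2 + 2.28 = 34.85 Ω.
By the voltage-divider rule, V = 4.38 × 14.20/34.85 = 1.785 V.

V ≈ 1.78 V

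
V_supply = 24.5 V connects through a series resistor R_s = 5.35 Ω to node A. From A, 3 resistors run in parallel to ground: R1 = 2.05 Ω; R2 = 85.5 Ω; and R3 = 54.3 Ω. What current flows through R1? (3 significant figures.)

I ≈ 3.17 A

Combine the parallel branches: R_p = (1/2.05 + 1/85.5 + 1/54.3)⁻¹ = 1.931 Ω.
V_A = 24.5 × 1.931/7.281 = 6.497 V.
Branch current I = V_A/R1 = 6.497/2.05 = 3.169 A.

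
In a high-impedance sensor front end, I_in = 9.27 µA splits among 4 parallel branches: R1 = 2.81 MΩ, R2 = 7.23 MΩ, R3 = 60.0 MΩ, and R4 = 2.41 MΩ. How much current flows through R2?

ΣG = 1/2.81 + 1/7.23 + 1/60.0 + 1/2.41 = 0.9258.
R2 takes the fraction G_k/ΣG = 0.1383/0.9258 = 0.1494, so I = 9.27 × 0.1494 = 1.385 µA.

I ≈ 1.38 µA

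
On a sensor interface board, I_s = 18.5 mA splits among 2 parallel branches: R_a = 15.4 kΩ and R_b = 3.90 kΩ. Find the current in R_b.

Two-branch current divider: I_k = I_s · R_other/(R_1 + R_2).
So I = 18.5 × 15.4/19.30 = 14.76 mA.

I ≈ 14.8 mA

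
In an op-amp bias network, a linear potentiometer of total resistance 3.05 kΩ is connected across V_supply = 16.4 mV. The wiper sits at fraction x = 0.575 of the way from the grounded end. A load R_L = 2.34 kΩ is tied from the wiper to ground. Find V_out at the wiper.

V_out ≈ 7.15 mV

Split the track: R_lower = x·R_p = 1.754 kΩ, R_upper = (1−x)·R_p = 1.296 kΩ.
Lower segment in parallel with the load: 1.754 ‖ 2.34 = 1.002 kΩ.
Loaded-divider output: V_out = 16.4 × 0.4361 = 7.152 mV.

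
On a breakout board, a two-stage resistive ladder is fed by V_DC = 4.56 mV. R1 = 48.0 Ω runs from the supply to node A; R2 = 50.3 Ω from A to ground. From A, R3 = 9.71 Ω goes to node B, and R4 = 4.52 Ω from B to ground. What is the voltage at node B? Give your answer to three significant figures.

Looking into the second stage from A: R3 + R4 = 14.23 Ω appears in parallel with R2.
R2 ‖ (R3+R4) = 11.09 Ω.
First divider: V_A = V_DC · 11.09/(48.0 + 11.09) = 0.8559 mV.
Then the unloaded second divider: V_B = V_A × R4/(R3+R4) = 0.8559 × 0.3176 = 0.2719 mV.

V_B ≈ 0.272 mV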